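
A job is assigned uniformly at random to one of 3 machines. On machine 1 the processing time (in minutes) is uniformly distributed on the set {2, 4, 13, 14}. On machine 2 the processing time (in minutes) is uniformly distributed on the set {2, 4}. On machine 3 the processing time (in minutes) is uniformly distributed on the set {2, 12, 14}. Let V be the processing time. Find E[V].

E[V | machine 1] = (2+4+13+14)/4 = 33/4.
E[V | machine 2] = (2+4)/2 = 3.
E[V | machine 3] = (2+12+14)/3 = 28/3.
E[V] = (1/3)·(33/4) + (1/3)·(3) + (1/3)·(28/3) = 247/36.

247/36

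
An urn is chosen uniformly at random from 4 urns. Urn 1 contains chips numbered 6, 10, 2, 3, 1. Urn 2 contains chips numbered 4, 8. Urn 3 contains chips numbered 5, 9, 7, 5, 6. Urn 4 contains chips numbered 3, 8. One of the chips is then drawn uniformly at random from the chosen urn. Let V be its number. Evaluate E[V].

223/40

E[V | urn 1] = (6+10+2+3+1)/5 = 22/5.
E[V | urn 2] = (4+8)/2 = 6.
E[V | urn 3] = (5+9+7+5+6)/5 = 32/5.
E[V | urn 4] = (3+8)/2 = 11/2.
By the law of total expectation,
E[V] = (1/4)·(22/5) + (1/4)·(6) + (1/4)·(32/5) + (1/4)·(11/2) = 223/40.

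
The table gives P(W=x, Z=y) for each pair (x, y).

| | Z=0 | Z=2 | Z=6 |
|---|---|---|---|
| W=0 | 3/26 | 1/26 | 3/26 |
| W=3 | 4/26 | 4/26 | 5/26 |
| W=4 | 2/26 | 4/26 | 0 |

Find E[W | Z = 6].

15/8

P(Z = 6) = 4/13.
Σ W·P over the event = 0·(3/26) + 3·(5/26) = 15/26.
E[W | Z = 6] = (15/26) / (4/13) = 15/8.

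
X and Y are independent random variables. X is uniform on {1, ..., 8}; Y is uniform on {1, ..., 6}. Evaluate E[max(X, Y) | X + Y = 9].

Outcomes with X + Y = 9: (3,6), (4,5), (5,4), (6,3), (7,2), (8,1), each with probability 1/48.
E[max(X, Y) | X + Y = 9] = (6 + 5 + 5 + 6 + 7 + 8) / 6 = 37/6.

37/6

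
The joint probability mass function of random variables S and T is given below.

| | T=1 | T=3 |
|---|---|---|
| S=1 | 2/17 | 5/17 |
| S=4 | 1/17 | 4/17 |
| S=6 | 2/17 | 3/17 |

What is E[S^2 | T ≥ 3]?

59/4

P(T ≥ 3) = 12/17.
Σ S^2·P over the event = 1·(5/17) + 16·(4/17) + 36·(3/17) = 177/17.
E[S^2 | T ≥ 3] = (177/17) / (12/17) = 59/4.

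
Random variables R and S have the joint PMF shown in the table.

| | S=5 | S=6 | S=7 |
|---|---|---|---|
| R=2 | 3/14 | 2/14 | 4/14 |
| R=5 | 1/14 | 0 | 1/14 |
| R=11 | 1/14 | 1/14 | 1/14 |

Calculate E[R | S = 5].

P(S = 5) = 5/14.
Σ R·P over the event = 2·(3/14) + 5·(1/14) + 11·(1/14) = 11/7.
E[R | S = 5] = (11/7) / (5/14) = 22/5.

22/5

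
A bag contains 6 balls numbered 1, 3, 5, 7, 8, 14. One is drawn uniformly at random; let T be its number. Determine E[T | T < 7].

3

P(T < 7) = 1/2.
Σ over the event: 1·1/6 + 3·1/6 + 5·1/6 = 3/2.
E[T | T < 7] = (3/2) / (1/2) = 3.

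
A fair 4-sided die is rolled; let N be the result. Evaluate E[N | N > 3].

4

Given N > 3, N is equally likely to be any of {4}.
E[N | N > 3] = (4) / 1 = 4.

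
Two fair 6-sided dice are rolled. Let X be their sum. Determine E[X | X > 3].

P(X > 3) = 11/12.
E[X | X > 3] = (61/9) / (11/12) = 244/33.

244/33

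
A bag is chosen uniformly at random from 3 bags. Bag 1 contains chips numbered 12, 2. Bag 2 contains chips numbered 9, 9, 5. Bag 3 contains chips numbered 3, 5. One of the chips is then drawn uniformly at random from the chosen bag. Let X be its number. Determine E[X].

E[X | bag 1] = (12+2)/2 = 7.
E[X | bag 2] = (9+9+5)/3 = 23/3.
E[X | bag 3] = (3+5)/2 = 4.
By the law of total expectation,
E[X] = (1/3)·(7) + (1/3)·(23/3) + (1/3)·(4) = 56/9.

56/9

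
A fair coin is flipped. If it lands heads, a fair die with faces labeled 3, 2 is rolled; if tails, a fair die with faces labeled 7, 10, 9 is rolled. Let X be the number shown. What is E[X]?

E[X | heads] = (3+2)/2 = 5/2.
E[X | tails] = (7+10+9)/3 = 26/3.
E[X] = (1/2)·(5/2) + (1/2)·(26/3) = 67/12.

67/12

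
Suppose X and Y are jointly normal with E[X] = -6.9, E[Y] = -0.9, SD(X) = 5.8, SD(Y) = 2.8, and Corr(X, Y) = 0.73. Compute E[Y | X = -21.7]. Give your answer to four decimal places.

-6.1157

For a bivariate normal, E[Y | X=x] = μ_Y + ρ·(σ_Y/σ_X)·(x − μ_X).
E[Y | X=-21.7] = -0.9 + (0.73)·(2.8/5.8)·(-21.7 − (-6.9)) = -0.9 + (0.35241)·(-14.8) = -6.1157.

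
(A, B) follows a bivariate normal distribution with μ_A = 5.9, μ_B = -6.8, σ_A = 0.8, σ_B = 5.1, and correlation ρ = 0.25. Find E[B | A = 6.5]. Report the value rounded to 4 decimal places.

-5.8438

E[B | A=x] = μ_B + ρ(σ_B/σ_A)(x − μ_A) for jointly normal variables.
E[B | A=6.5] = -6.8 + (0.25)·(5.1/0.8)·(6.5 − (5.9)) = -6.8 + (1.59375)·(0.6) = -5.8438.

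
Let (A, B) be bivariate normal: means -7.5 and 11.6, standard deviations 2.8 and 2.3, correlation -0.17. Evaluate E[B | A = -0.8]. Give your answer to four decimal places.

10.6644

The regression of B on A has slope ρ·σ_B/σ_A and passes through (μ_A, μ_B).
E[B | A=-0.8] = 11.6 + (-0.17)·(2.3/2.8)·(-0.8 − (-7.5)) = 11.6 + (-0.13964)·(6.7) = 10.6644.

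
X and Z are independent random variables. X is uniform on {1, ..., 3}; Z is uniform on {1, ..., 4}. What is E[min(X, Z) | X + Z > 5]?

8/3

Outcomes with X + Z > 5: (2,4), (3,3), (3,4), each with probability 1/12.
E[min(X, Z) | X + Z > 5] = (2 + 3 + 3) / 3 = 8/3.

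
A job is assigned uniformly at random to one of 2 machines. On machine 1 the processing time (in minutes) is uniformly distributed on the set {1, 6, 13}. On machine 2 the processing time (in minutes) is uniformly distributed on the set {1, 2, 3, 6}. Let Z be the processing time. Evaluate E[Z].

E[Z | machine 1] = (1+6+13)/3 = 20/3.
E[Z | machine 2] = (1+2+3+6)/4 = 3.
By the law of total expectation,
E[Z] = (1/2)·(20/3) + (1/2)·(3) = 29/6.

29/6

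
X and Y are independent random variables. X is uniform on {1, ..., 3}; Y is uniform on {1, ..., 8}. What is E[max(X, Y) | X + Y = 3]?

2

Outcomes with X + Y = 3: (1,2), (2,1), each with probability 1/24.
E[max(X, Y) | X + Y = 3] = (2 + 2) / 2 = 2.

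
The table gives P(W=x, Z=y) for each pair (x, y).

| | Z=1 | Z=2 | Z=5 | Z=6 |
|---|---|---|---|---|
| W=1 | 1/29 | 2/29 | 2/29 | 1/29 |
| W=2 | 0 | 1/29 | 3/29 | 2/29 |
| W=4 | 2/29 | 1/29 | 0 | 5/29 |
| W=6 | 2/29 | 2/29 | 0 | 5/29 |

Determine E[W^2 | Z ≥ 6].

P(Z ≥ 6) = 13/29.
Σ W^2·P over the event = 1·(1/29) + 4·(2/29) + 16·(5/29) + 36·(5/29) = 269/29.
E[W^2 | Z ≥ 6] = (269/29) / (13/29) = 269/13.

269/13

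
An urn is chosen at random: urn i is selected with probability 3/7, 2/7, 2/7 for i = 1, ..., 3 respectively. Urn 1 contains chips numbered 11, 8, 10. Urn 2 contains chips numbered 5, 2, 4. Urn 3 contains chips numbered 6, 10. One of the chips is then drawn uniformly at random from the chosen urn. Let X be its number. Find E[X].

E[X | urn 1] = (11+8+10)/3 = 29/3.
E[X | urn 2] = (5+2+4)/3 = 11/3.
E[X | urn 3] = (6+10)/2 = 8.
E[X] = (3/7)·(29/3) + (2/7)·(11/3) + (2/7)·(8) = 157/21.

157/21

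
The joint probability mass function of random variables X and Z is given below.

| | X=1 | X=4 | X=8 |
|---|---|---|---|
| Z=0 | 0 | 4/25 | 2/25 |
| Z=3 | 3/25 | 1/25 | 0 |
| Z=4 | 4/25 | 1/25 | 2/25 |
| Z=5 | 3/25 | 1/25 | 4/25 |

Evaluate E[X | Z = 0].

16/3

P(Z = 0) = 6/25.
Summing X·P(X=x,Z=y) over the conditioning event gives 32/25.
E[X | Z = 0] = (32/25) / (6/25) = 16/3.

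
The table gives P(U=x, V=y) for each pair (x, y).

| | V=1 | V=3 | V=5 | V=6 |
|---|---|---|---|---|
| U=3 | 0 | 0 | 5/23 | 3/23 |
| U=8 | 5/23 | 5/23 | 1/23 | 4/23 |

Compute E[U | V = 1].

P(V = 1) = 5/23.
Σ U·P over the event = 8·(5/23) = 40/23.
E[U | V = 1] = (40/23) / (5/23) = 8.

8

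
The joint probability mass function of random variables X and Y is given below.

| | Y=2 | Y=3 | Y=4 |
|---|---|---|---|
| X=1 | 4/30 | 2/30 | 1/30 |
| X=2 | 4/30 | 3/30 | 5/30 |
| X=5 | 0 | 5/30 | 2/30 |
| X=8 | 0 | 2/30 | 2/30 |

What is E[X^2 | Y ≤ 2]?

5/2

P(Y ≤ 2) = 4/15.
Σ X^2·P over the event = 1·(4/30) + 4·(4/30) = 2/3.
E[X^2 | Y ≤ 2] = (2/3) / (4/15) = 5/2.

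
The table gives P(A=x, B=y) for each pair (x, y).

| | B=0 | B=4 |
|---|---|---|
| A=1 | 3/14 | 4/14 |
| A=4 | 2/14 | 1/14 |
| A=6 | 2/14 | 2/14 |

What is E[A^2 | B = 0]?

P(B = 0) = 1/2.
Σ A^2·P over the event = 1·(3/14) + 16·(2/14) + 36·(2/14) = 107/14.
E[A^2 | B = 0] = (107/14) / (1/2) = 107/7.

107/7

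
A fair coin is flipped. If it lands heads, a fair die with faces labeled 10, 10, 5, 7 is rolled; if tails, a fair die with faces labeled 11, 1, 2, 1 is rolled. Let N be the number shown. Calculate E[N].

E[N | heads] = (10+10+5+7)/4 = 8.
E[N | tails] = (11+1+2+1)/4 = 15/4.
By the law of total expectation,
E[N] = (1/2)·(8) + (1/2)·(15/4) = 47/8.

47/8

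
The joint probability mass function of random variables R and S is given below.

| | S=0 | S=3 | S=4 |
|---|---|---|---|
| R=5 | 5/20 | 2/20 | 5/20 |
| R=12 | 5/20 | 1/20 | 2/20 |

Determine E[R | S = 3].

22/3

P(S = 3) = 3/20.
Σ R·P over the event = 5·(2/20) + 12·(1/20) = 11/10.
E[R | S = 3] = (11/10) / (3/20) = 22/3.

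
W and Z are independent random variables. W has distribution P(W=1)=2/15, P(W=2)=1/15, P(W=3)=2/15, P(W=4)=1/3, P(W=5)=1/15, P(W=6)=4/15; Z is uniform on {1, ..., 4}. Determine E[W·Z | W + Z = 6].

71/9

P(W + Z = 6) = 3/20.
Summing WZ·P(x,y) over outcomes with W + Z = 6 gives 71/60.
E[W·Z | W + Z = 6] = (71/60) / (3/20) = 71/9.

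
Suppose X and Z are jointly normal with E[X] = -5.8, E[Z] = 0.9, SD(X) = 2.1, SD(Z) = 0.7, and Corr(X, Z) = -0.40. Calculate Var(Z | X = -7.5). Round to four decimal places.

The conditional variance in a bivariate normal is σ_Z²(1 − ρ²), independent of x.
Var(Z | X=-7.5) = (0.7)²·(1 − (-0.40)²) = 0.49·0.84 = 0.4116.

0.4116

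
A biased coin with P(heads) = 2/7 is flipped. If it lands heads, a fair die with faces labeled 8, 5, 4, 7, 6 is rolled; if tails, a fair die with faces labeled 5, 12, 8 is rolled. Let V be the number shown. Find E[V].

23/3

E[V | heads] = (8+5+4+7+6)/5 = 6.
E[V | tails] = (5+12+8)/3 = 25/3.
By the law of total expectation,
E[V] = (2/7)·(6) + (5/7)·(25/3) = 23/3.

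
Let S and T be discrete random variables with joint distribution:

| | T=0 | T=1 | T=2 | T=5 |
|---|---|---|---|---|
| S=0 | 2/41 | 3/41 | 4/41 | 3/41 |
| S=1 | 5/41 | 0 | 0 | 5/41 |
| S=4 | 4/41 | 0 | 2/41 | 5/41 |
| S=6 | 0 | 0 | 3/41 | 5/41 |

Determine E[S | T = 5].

P(T = 5) = 18/41.
Σ S·P over the event = 0·(3/41) + 1·(5/41) + 4·(5/41) + 6·(5/41) = 55/41.
E[S | T = 5] = (55/41) / (18/41) = 55/18.

55/18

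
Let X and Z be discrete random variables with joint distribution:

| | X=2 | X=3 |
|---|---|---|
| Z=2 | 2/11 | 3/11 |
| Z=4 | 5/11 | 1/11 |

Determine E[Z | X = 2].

P(X = 2) = 7/11.
Σ Z·P over the event = 2·(2/11) + 4·(5/11) = 24/11.
E[Z | X = 2] = (24/11) / (7/11) = 24/7.

24/7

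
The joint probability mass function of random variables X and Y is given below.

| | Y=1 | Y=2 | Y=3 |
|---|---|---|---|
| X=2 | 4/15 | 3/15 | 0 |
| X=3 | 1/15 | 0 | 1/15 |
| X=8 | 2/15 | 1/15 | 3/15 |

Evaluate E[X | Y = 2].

7/2

P(Y = 2) = 4/15.
Σ X·P over the event = 2·(3/15) + 8·(1/15) = 14/15.
E[X | Y = 2] = (14/15) / (4/15) = 7/2.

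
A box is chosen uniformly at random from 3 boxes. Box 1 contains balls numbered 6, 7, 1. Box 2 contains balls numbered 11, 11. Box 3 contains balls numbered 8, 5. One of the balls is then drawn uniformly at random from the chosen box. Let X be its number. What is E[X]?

E[X | box 1] = (6+7+1)/3 = 14/3.
E[X | box 2] = (11+11)/2 = 11.
E[X | box 3] = (8+5)/2 = 13/2.
By the law of total expectation,
E[X] = (1/3)·(14/3) + (1/3)·(11) + (1/3)·(13/2) = 133/18.

133/18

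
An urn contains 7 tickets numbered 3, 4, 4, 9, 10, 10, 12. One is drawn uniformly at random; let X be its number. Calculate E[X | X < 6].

P(X < 6) = 3/7.
Σ over the event: 3·1/7 + 4·2/7 = 11/7.
E[X | X < 6] = (11/7) / (3/7) = 11/3.

11/3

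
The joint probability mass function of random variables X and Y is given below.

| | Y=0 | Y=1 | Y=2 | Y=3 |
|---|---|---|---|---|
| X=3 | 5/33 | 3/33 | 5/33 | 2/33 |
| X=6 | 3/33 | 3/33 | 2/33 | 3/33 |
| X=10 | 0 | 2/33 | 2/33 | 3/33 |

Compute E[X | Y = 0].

33/8

P(Y = 0) = 8/33.
Σ X·P over the event = 3·(5/33) + 6·(3/33) = 1.
E[X | Y = 0] = (1) / (8/33) = 33/8.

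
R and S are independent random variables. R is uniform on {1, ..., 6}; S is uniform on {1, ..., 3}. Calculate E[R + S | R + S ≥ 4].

91/15

P(R + S ≥ 4) = 5/6.
Summing (R+S)·P(x,y) over outcomes with R + S ≥ 4 gives 91/18.
E[R + S | R + S ≥ 4] = (91/18) / (5/6) = 91/15.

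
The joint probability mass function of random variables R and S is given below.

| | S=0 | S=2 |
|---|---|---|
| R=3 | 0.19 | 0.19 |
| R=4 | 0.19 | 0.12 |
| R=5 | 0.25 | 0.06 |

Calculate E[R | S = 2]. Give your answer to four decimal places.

3.6486

P(S = 2) = 0.37.
Summing R·P(R=x,S=y) over the conditioning event gives 1.35.
E[R | S = 2] = (1.35) / (0.37) = 3.6486.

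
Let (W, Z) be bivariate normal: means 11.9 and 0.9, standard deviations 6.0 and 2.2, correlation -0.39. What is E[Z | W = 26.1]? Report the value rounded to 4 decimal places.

The regression of Z on W has slope ρ·σ_Z/σ_W and passes through (μ_W, μ_Z).
E[Z | W=26.1] = 0.9 + (-0.39)·(2.2/6.0)·(26.1 − (11.9)) = 0.9 + (-0.143)·(14.2) = -1.1306.

-1.1306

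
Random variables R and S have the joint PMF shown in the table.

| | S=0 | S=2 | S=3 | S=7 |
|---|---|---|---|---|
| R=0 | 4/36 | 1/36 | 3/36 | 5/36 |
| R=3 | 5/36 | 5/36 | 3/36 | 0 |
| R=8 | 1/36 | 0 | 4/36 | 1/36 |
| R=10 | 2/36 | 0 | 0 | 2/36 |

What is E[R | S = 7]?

P(S = 7) = 2/9.
Σ R·P over the event = 0·(5/36) + 8·(1/36) + 10·(2/36) = 7/9.
E[R | S = 7] = (7/9) / (2/9) = 7/2.

7/2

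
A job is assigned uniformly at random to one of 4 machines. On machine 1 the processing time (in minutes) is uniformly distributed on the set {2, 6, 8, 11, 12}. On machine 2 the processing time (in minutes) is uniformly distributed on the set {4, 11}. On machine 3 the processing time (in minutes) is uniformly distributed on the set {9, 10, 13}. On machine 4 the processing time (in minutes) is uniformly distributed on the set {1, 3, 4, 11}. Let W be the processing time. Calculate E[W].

E[W | machine 1] = (2+6+8+11+12)/5 = 39/5.
E[W | machine 2] = (4+11)/2 = 15/2.
E[W | machine 3] = (9+10+13)/3 = 32/3.
E[W | machine 4] = (1+3+4+11)/4 = 19/4.
E[W] = (1/4)·(39/5) + (1/4)·(15/2) + (1/4)·(32/3) + (1/4)·(19/4) = 1843/240.

1843/240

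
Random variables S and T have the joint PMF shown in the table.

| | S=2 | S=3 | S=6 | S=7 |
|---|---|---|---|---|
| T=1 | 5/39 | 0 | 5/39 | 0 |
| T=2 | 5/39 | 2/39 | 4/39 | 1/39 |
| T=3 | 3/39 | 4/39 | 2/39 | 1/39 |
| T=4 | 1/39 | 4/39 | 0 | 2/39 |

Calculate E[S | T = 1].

P(T = 1) = 10/39.
Σ S·P over the event = 2·(5/39) + 6·(5/39) = 40/39.
E[S | T = 1] = (40/39) / (10/39) = 4.

4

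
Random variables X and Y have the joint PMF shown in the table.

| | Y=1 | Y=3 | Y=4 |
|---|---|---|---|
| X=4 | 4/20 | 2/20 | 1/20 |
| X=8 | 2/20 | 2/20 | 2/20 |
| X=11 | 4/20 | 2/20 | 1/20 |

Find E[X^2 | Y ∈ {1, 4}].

P(Y ∈ {1, 4}) = 7/10.
Σ X^2·P over the event = 16·(4/20) + 16·(1/20) + 64·(2/20) + 64·(2/20) + 121·(4/20) + 121·(1/20) = 941/20.
E[X^2 | Y ∈ {1, 4}] = (941/20) / (7/10) = 941/14.

941/14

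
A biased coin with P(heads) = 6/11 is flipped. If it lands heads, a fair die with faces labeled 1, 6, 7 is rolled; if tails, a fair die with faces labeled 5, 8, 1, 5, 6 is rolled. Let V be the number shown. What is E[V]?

53/11

E[V | heads] = (1+6+7)/3 = 14/3.
E[V | tails] = (5+8+1+5+6)/5 = 5.
By the law of total expectation,
E[V] = (6/11)·(14/3) + (5/11)·(5) = 53/11.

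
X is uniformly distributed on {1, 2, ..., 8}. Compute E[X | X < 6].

Given X < 6, X is equally likely to be any of {1, 2, 3, 4, 5}.
E[X | X < 6] = (1 + 2 + 3 + 4 + 5) / 5 = 3.

3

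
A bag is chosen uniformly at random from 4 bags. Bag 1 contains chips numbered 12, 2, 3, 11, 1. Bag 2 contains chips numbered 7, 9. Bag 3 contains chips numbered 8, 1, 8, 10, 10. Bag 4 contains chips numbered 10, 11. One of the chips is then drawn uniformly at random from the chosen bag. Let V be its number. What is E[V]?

E[V | bag 1] = (12+2+3+11+1)/5 = 29/5.
E[V | bag 2] = (7+9)/2 = 8.
E[V | bag 3] = (8+1+8+10+10)/5 = 37/5.
E[V | bag 4] = (10+11)/2 = 21/2.
E[V] = (1/4)·(29/5) + (1/4)·(8) + (1/4)·(37/5) + (1/4)·(21/2) = 317/40.

317/40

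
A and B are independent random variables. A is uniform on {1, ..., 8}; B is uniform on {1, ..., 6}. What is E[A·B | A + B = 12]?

P(A + B = 12) = 1/16.
Summing AB·P(x,y) over outcomes with A + B = 12 gives 103/48.
E[A·B | A + B = 12] = (103/48) / (1/16) = 103/3.

103/3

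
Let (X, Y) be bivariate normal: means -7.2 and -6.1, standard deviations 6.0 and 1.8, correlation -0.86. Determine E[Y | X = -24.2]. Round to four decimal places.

-1.7140

For a bivariate normal, E[Y | X=x] = μ_Y + ρ·(σ_Y/σ_X)·(x − μ_X).
E[Y | X=-24.2] = -6.1 + (-0.86)·(1.8/6.0)·(-24.2 − (-7.2)) = -6.1 + (-0.258)·(-17) = -1.7140.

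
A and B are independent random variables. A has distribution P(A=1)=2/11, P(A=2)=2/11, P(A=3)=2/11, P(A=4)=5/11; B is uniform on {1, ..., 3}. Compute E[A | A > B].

76/21

P(A > B) = 7/11.
Summing A·P(x,y) over outcomes with A > B gives 76/33.
E[A | A > B] = (76/33) / (7/11) = 76/21.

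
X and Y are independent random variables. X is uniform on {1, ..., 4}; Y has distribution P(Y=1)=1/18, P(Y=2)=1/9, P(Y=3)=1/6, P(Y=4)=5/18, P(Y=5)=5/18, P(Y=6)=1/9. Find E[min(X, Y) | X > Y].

P(X > Y) = 5/36.
Summing min(X,Y)·P(x,y) over outcomes with X > Y gives 5/18.
E[min(X, Y) | X > Y] = (5/18) / (5/36) = 2.

2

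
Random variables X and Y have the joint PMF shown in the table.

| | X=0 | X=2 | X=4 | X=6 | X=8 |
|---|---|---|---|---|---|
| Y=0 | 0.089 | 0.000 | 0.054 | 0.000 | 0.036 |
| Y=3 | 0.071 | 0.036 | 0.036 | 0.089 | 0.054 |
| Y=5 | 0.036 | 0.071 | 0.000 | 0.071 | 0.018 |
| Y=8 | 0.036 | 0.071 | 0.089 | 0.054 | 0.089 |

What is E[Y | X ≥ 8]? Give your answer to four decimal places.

P(X ≥ 8) = 0.197.
Σ Y·P over the event = 0·(0.036) + 3·(0.054) + 5·(0.018) + 8·(0.089) = 0.964.
E[Y | X ≥ 8] = (0.964) / (0.197) = 4.8934.

4.8934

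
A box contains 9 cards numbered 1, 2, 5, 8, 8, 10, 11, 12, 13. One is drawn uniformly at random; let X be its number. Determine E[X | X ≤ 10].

17/3

P(X ≤ 10) = 2/3.
Σ over the event: 1·1/9 + 2·1/9 + 5·1/9 + 8·2/9 + 10·1/9 = 34/9.
E[X | X ≤ 10] = (34/9) / (2/3) = 17/3.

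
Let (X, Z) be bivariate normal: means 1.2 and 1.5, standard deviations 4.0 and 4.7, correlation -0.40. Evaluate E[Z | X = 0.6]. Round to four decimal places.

For a bivariate normal, E[Z | X=x] = μ_Z + ρ·(σ_Z/σ_X)·(x − μ_X).
E[Z | X=0.6] = 1.5 + (-0.40)·(4.7/4.0)·(0.6 − (1.2)) = 1.5 + (-0.47)·(-0.6) = 1.7820.

1.7820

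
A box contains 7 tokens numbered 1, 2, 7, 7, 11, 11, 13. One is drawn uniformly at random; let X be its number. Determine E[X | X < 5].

P(X < 5) = 2/7.
Σ over the event: 1·1/7 + 2·1/7 = 3/7.
E[X | X < 5] = (3/7) / (2/7) = 3/2.

3/2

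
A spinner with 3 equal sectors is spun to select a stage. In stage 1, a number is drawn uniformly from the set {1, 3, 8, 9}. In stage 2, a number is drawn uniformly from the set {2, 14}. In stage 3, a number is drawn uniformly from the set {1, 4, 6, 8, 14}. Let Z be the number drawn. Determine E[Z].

397/60

E[Z | stage 1] = (1+3+8+9)/4 = 21/4.
E[Z | stage 2] = (2+14)/2 = 8.
E[Z | stage 3] = (1+4+6+8+14)/5 = 33/5.
E[Z] = (1/3)·(21/4) + (1/3)·(8) + (1/3)·(33/5) = 397/60.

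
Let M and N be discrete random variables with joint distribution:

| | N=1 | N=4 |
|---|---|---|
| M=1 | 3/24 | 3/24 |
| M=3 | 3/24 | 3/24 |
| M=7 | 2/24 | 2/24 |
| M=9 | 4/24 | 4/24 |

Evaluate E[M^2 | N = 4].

P(N = 4) = 1/2.
Summing M^2·P(M=x,N=y) over the conditioning event gives 113/6.
E[M^2 | N = 4] = (113/6) / (1/2) = 113/3.

113/3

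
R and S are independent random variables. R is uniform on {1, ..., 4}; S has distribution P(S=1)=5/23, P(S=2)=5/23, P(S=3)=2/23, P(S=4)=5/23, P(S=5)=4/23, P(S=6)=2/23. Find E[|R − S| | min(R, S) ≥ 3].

29/26

P(min(R, S) ≥ 3) = 13/46.
Summing |R−S|·P(x,y) over outcomes with min(R, S) ≥ 3 gives 29/92.
E[|R − S| | min(R, S) ≥ 3] = (29/92) / (13/46) = 29/26.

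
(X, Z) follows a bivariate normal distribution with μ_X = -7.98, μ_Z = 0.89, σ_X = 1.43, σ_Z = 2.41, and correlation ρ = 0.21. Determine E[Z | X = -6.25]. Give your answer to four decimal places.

1.5023

The regression of Z on X has slope ρ·σ_Z/σ_X and passes through (μ_X, μ_Z).
E[Z | X=-6.25] = 0.89 + (0.21)·(2.41/1.43)·(-6.25 − (-7.98)) = 0.89 + (0.35392)·(1.73) = 1.5023.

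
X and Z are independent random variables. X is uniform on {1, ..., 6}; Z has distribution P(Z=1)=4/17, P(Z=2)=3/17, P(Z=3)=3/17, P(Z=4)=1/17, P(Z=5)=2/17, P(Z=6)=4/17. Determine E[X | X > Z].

202/45

P(X > Z) = 15/34.
Summing X·P(x,y) over outcomes with X > Z gives 101/51.
E[X | X > Z] = (101/51) / (15/34) = 202/45.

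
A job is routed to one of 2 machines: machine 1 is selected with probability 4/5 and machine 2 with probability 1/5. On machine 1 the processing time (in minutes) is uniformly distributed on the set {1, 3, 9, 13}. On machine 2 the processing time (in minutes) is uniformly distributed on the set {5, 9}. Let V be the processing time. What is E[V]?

33/5

E[V | machine 1] = (1+3+9+13)/4 = 13/2.
E[V | machine 2] = (5+9)/2 = 7.
By the law of total expectation,
E[V] = (4/5)·(13/2) + (1/5)·(7) = 33/5.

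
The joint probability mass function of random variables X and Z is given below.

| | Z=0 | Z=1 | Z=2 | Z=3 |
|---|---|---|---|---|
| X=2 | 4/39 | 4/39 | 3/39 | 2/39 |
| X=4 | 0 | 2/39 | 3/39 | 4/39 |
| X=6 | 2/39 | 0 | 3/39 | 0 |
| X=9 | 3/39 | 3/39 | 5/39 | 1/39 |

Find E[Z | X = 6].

P(X = 6) = 5/39.
Σ Z·P over the event = 0·(2/39) + 2·(3/39) = 2/13.
E[Z | X = 6] = (2/13) / (5/39) = 6/5.

6/5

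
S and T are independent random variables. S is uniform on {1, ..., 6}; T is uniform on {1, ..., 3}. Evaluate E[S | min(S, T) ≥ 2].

Outcomes with min(S, T) ≥ 2: (2,2), (2,3), (3,2), (3,3), (4,2), (4,3), (5,2), (5,3), (6,2), (6,3), each with probability 1/18.
E[S | min(S, T) ≥ 2] = (2 + 2 + 3 + 3 + 4 + 4 + 5 + 5 + 6 + 6) / 10 = 4.

4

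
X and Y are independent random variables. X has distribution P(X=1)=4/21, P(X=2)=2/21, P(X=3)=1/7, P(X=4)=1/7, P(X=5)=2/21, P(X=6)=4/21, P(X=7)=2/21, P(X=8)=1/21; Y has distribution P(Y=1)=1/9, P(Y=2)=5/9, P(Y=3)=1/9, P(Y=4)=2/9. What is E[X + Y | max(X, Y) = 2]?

53/16

P(max(X, Y) = 2) = 32/189.
Summing (X+Y)·P(x,y) over outcomes with max(X, Y) = 2 gives 106/189.
E[X + Y | max(X, Y) = 2] = (106/189) / (32/189) = 53/16.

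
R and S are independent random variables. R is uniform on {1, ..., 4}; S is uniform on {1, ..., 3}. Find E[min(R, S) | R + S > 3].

Outcomes with R + S > 3: (1,3), (2,2), (2,3), (3,1), (3,2), (3,3), (4,1), (4,2), (4,3), each with probability 1/12.
E[min(R, S) | R + S > 3] = (1 + 2 + 2 + 1 + 2 + 3 + 1 + 2 + 3) / 9 = 17/9.

17/9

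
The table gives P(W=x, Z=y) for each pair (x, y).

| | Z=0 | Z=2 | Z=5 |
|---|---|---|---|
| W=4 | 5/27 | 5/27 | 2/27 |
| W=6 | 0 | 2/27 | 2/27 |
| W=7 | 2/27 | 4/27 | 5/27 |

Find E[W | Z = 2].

P(Z = 2) = 11/27.
Σ W·P over the event = 4·(5/27) + 6·(2/27) + 7·(4/27) = 20/9.
E[W | Z = 2] = (20/9) / (11/27) = 60/11.

60/11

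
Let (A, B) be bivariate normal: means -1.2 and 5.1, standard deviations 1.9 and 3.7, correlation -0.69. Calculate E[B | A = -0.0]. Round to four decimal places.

3.4876

For a bivariate normal, E[B | A=x] = μ_B + ρ·(σ_B/σ_A)·(x − μ_A).
E[B | A=-0.0] = 5.1 + (-0.69)·(3.7/1.9)·(-0.0 − (-1.2)) = 5.1 + (-1.3437)·(1.2) = 3.4876.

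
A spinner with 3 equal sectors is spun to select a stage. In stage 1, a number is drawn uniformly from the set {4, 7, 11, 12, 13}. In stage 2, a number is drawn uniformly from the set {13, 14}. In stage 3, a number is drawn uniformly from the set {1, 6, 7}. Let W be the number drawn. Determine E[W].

827/90

E[W | stage 1] = (4+7+11+12+13)/5 = 47/5.
E[W | stage 2] = (13+14)/2 = 27/2.
E[W | stage 3] = (1+6+7)/3 = 14/3.
By the law of total expectation,
E[W] = (1/3)·(47/5) + (1/3)·(27/2) + (1/3)·(14/3) = 827/90.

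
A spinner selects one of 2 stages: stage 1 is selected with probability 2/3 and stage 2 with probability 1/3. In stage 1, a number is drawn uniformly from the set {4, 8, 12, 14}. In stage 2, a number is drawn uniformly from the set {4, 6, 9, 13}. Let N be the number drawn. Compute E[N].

9

E[N | stage 1] = (4+8+12+14)/4 = 19/2.
E[N | stage 2] = (4+6+9+13)/4 = 8.
By the law of total expectation,
E[N] = (2/3)·(19/2) + (1/3)·(8) = 9.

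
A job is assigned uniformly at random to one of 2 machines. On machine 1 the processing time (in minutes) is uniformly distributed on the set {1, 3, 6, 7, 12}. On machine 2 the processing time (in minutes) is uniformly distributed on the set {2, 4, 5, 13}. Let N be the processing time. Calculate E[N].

59/10

E[N | machine 1] = (1+3+6+7+12)/5 = 29/5.
E[N | machine 2] = (2+4+5+13)/4 = 6.
E[N] = (1/2)·(29/5) + (1/2)·(6) = 59/10.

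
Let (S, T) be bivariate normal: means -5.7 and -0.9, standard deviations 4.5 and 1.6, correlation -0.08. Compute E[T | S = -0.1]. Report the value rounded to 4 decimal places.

E[T | S=x] = μ_T + ρ(σ_T/σ_S)(x − μ_S) for jointly normal variables.
E[T | S=-0.1] = -0.9 + (-0.08)·(1.6/4.5)·(-0.1 − (-5.7)) = -0.9 + (-0.028444)·(5.6) = -1.0593.

-1.0593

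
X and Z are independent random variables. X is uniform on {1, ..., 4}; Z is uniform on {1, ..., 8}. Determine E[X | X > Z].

10/3

Outcomes with X > Z: (2,1), (3,1), (3,2), (4,1), (4,2), (4,3), each with probability 1/32.
E[X | X > Z] = (2 + 3 + 3 + 4 + 4 + 4) / 6 = 10/3.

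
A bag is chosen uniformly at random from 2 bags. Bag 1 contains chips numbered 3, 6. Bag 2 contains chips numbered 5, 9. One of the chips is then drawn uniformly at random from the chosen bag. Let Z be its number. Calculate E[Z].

E[Z | bag 1] = (3+6)/2 = 9/2.
E[Z | bag 2] = (5+9)/2 = 7.
By the law of total expectation,
E[Z] = (1/2)·(9/2) + (1/2)·(7) = 23/4.

23/4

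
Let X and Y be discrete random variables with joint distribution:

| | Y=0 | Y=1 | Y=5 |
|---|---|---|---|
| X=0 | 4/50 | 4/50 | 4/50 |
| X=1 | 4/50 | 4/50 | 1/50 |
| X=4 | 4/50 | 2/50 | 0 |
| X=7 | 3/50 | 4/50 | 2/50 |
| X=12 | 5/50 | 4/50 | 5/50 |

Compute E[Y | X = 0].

P(X = 0) = 6/25.
Σ Y·P over the event = 0·(4/50) + 1·(4/50) + 5·(4/50) = 12/25.
E[Y | X = 0] = (12/25) / (6/25) = 2.

2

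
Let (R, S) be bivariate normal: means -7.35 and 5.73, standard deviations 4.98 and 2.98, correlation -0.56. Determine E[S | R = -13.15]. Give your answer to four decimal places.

For a bivariate normal, E[S | R=x] = μ_S + ρ·(σ_S/σ_R)·(x − μ_R).
E[S | R=-13.15] = 5.73 + (-0.56)·(2.98/4.98)·(-13.15 − (-7.35)) = 5.73 + (-0.3351)·(-5.8) = 7.6736.

7.6736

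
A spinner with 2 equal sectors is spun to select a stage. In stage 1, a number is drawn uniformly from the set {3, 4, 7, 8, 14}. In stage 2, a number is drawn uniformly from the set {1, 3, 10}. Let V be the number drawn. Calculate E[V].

89/15

E[V | stage 1] = (3+4+7+8+14)/5 = 36/5.
E[V | stage 2] = (1+3+10)/3 = 14/3.
E[V] = (1/2)·(36/5) + (1/2)·(14/3) = 89/15.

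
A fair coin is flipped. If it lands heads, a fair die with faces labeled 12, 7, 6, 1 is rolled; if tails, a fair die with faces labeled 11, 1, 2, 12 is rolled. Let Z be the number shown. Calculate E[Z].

E[Z | heads] = (12+7+6+1)/4 = 13/2.
E[Z | tails] = (11+1+2+12)/4 = 13/2.
By the law of total expectation,
E[Z] = (1/2)·(13/2) + (1/2)·(13/2) = 13/2.

13/2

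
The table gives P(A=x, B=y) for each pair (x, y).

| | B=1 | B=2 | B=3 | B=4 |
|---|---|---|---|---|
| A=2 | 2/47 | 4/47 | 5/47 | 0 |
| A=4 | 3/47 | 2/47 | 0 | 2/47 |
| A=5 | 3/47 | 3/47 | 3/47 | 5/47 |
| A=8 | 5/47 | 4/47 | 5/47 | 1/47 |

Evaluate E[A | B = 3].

5

P(B = 3) = 13/47.
Σ A·P over the event = 2·(5/47) + 5·(3/47) + 8·(5/47) = 65/47.
E[A | B = 3] = (65/47) / (13/47) = 5.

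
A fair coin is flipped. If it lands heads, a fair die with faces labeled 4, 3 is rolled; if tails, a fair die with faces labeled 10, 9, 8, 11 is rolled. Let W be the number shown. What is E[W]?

E[W | heads] = (4+3)/2 = 7/2.
E[W | tails] = (10+9+8+11)/4 = 19/2.
By the law of total expectation,
E[W] = (1/2)·(7/2) + (1/2)·(19/2) = 13/2.

13/2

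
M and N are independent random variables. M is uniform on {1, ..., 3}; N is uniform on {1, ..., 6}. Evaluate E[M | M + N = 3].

Outcomes with M + N = 3: (1,2), (2,1), each with probability 1/18.
E[M | M + N = 3] = (1 + 2) / 2 = 3/2.

3/2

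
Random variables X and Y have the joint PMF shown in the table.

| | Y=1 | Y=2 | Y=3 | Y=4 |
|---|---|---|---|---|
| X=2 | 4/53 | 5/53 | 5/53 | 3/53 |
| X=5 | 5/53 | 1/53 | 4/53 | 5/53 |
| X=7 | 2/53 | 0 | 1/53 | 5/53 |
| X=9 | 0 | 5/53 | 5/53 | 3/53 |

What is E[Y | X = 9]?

37/13

P(X = 9) = 13/53.
Summing Y·P(X=x,Y=y) over the conditioning event gives 37/53.
E[Y | X = 9] = (37/53) / (13/53) = 37/13.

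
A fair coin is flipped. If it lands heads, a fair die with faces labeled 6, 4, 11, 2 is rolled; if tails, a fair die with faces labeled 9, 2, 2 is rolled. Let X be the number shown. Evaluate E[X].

E[X | heads] = (6+4+11+2)/4 = 23/4.
E[X | tails] = (9+2+2)/3 = 13/3.
E[X] = (1/2)·(23/4) + (1/2)·(13/3) = 121/24.

121/24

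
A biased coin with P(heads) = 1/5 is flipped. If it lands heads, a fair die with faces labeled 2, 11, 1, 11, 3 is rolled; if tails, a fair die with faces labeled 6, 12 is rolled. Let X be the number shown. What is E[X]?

E[X | heads] = (2+11+1+11+3)/5 = 28/5.
E[X | tails] = (6+12)/2 = 9.
E[X] = (1/5)·(28/5) + (4/5)·(9) = 208/25.

208/25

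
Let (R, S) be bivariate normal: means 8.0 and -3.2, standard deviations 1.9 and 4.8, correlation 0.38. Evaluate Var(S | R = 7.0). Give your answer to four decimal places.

The conditional variance in a bivariate normal is σ_S²(1 − ρ²), independent of x.
Var(S | R=7.0) = (4.8)²·(1 − (0.38)²) = 23.04·0.8556 = 19.7130.

19.7130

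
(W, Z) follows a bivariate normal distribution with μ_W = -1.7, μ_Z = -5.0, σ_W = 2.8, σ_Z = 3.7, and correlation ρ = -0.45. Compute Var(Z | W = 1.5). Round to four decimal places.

For a bivariate normal, Var(Z | W=x) = σ_Z²(1 − ρ²).
Var(Z | W=1.5) = (3.7)²·(1 − (-0.45)²) = 13.69·0.7975 = 10.9178.

10.9178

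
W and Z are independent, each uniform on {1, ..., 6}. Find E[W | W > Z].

P(W > Z) = 5/12.
Summing W·P(x,y) over outcomes with W > Z gives 35/18.
E[W | W > Z] = (35/18) / (5/12) = 14/3.

14/3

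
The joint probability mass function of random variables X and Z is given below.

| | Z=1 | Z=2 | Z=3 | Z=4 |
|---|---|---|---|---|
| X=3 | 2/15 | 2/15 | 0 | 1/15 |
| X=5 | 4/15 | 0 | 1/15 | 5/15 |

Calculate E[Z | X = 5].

27/10

P(X = 5) = 2/3.
Summing Z·P(X=x,Z=y) over the conditioning event gives 9/5.
E[Z | X = 5] = (9/5) / (2/3) = 27/10.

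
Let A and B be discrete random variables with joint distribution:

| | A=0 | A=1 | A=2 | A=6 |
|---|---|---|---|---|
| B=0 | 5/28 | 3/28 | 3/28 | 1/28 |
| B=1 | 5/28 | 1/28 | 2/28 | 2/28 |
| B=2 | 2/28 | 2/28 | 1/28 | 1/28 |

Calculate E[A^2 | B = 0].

17/4

P(B = 0) = 3/7.
Σ A^2·P over the event = 0·(5/28) + 1·(3/28) + 4·(3/28) + 36·(1/28) = 51/28.
E[A^2 | B = 0] = (51/28) / (3/7) = 17/4.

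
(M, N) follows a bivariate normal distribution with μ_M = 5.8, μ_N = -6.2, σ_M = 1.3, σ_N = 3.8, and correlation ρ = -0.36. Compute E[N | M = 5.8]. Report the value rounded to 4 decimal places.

-6.2000

For a bivariate normal, E[N | M=x] = μ_N + ρ·(σ_N/σ_M)·(x − μ_M).
E[N | M=5.8] = -6.2 + (-0.36)·(3.8/1.3)·(5.8 − (5.8)) = -6.2 + (-1.0523)·(0) = -6.2000.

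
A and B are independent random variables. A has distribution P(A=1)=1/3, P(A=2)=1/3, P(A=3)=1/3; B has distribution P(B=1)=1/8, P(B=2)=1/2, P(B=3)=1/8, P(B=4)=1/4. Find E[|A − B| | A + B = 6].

P(A + B = 6) = 1/8.
Summing |A−B|·P(x,y) over outcomes with A + B = 6 gives 1/6.
E[|A − B| | A + B = 6] = (1/6) / (1/8) = 4/3.

4/3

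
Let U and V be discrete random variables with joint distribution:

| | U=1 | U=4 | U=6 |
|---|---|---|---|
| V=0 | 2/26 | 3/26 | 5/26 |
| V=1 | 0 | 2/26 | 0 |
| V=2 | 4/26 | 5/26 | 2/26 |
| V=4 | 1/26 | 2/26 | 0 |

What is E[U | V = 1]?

4

P(V = 1) = 1/13.
Σ U·P over the event = 4·(2/26) = 4/13.
E[U | V = 1] = (4/13) / (1/13) = 4.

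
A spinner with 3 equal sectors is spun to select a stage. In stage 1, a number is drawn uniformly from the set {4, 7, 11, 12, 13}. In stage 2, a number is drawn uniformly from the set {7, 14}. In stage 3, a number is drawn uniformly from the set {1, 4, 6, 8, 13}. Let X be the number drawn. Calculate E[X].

E[X | stage 1] = (4+7+11+12+13)/5 = 47/5.
E[X | stage 2] = (7+14)/2 = 21/2.
E[X | stage 3] = (1+4+6+8+13)/5 = 32/5.
E[X] = (1/3)·(47/5) + (1/3)·(21/2) + (1/3)·(32/5) = 263/30.

263/30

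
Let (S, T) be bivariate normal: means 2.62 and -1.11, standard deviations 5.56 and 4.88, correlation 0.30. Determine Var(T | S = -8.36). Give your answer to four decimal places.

21.6711

Var(T | S=x) = (1 − ρ²)·σ_T².
Var(T | S=-8.36) = (4.88)²·(1 − (0.30)²) = 23.8144·0.91 = 21.6711.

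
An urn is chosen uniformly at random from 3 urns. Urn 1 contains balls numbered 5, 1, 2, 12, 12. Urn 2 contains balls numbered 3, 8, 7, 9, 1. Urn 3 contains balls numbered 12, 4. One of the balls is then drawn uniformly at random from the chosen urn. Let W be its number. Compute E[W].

E[W | urn 1] = (5+1+2+12+12)/5 = 32/5.
E[W | urn 2] = (3+8+7+9+1)/5 = 28/5.
E[W | urn 3] = (12+4)/2 = 8.
By the law of total expectation,
E[W] = (1/3)·(32/5) + (1/3)·(28/5) + (1/3)·(8) = 20/3.

20/3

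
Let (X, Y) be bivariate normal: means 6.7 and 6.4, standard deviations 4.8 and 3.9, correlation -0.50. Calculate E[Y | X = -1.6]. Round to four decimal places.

9.7719

The regression of Y on X has slope ρ·σ_Y/σ_X and passes through (μ_X, μ_Y).
E[Y | X=-1.6] = 6.4 + (-0.50)·(3.9/4.8)·(-1.6 − (6.7)) = 6.4 + (-0.40625)·(-8.3) = 9.7719.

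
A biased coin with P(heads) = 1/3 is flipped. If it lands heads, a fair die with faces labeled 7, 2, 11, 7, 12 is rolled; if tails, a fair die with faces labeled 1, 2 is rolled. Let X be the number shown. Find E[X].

E[X | heads] = (7+2+11+7+12)/5 = 39/5.
E[X | tails] = (1+2)/2 = 3/2.
By the law of total expectation,
E[X] = (1/3)·(39/5) + (2/3)·(3/2) = 18/5.

18/5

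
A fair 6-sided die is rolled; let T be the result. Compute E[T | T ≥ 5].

11/2

Given T ≥ 5, T is equally likely to be any of {5, 6}.
E[T | T ≥ 5] = (5 + 6) / 2 = 11/2.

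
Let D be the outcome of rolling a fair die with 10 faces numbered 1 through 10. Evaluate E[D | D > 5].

Given D > 5, D is equally likely to be any of {6, 7, 8, 9, 10}.
E[D | D > 5] = (6 + 7 + 8 + 9 + 10) / 5 = 8.

8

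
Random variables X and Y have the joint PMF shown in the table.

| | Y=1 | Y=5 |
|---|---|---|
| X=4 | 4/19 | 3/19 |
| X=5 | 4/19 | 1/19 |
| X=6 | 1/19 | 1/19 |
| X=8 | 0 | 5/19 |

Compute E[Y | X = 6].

P(X = 6) = 2/19.
Σ Y·P over the event = 1·(1/19) + 5·(1/19) = 6/19.
E[Y | X = 6] = (6/19) / (2/19) = 3.

3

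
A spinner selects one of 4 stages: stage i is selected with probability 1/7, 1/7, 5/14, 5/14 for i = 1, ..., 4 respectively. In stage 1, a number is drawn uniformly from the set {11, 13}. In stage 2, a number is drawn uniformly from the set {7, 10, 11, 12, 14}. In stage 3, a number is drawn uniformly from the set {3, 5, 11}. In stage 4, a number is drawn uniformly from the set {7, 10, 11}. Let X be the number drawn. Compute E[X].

1859/210

E[X | stage 1] = (11+13)/2 = 12.
E[X | stage 2] = (7+10+11+12+14)/5 = 54/5.
E[X | stage 3] = (3+5+11)/3 = 19/3.
E[X | stage 4] = (7+10+11)/3 = 28/3.
By the law of total expectation,
E[X] = (1/7)·(12) + (1/7)·(54/5) + (5/14)·(19/3) + (5/14)·(28/3) = 1859/210.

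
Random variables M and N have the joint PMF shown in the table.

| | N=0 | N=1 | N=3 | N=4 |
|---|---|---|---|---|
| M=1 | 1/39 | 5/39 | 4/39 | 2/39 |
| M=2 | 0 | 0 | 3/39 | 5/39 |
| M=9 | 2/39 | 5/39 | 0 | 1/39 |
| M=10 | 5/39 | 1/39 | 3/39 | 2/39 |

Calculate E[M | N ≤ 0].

P(N ≤ 0) = 8/39.
Σ M·P over the event = 1·(1/39) + 9·(2/39) + 10·(5/39) = 23/13.
E[M | N ≤ 0] = (23/13) / (8/39) = 69/8.

69/8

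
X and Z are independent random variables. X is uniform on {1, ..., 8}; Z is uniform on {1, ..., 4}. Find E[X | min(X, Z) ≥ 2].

P(min(X, Z) ≥ 2) = 21/32.
Summing X·P(x,y) over outcomes with min(X, Z) ≥ 2 gives 105/32.
E[X | min(X, Z) ≥ 2] = (105/32) / (21/32) = 5.

5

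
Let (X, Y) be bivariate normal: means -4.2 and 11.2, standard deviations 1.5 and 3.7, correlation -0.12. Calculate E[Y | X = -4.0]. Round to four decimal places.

E[Y | X=x] = μ_Y + ρ(σ_Y/σ_X)(x − μ_X) for jointly normal variables.
E[Y | X=-4.0] = 11.2 + (-0.12)·(3.7/1.5)·(-4.0 − (-4.2)) = 11.2 + (-0.296)·(0.2) = 11.1408.

11.1408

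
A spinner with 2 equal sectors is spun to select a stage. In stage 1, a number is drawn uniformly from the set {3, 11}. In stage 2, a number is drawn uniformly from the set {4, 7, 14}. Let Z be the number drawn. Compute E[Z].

E[Z | stage 1] = (3+11)/2 = 7.
E[Z | stage 2] = (4+7+14)/3 = 25/3.
By the law of total expectation,
E[Z] = (1/2)·(7) + (1/2)·(25/3) = 23/3.

23/3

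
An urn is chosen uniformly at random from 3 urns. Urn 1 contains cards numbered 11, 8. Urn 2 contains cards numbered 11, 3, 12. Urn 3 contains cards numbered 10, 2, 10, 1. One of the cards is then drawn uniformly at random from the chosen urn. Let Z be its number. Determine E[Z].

E[Z | urn 1] = (11+8)/2 = 19/2.
E[Z | urn 2] = (11+3+12)/3 = 26/3.
E[Z | urn 3] = (10+2+10+1)/4 = 23/4.
E[Z] = (1/3)·(19/2) + (1/3)·(26/3) + (1/3)·(23/4) = 287/36.

287/36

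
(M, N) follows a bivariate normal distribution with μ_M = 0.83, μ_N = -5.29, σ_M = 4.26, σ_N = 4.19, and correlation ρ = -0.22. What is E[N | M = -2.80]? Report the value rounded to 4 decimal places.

For a bivariate normal, E[N | M=x] = μ_N + ρ·(σ_N/σ_M)·(x − μ_M).
E[N | M=-2.80] = -5.29 + (-0.22)·(4.19/4.26)·(-2.80 − (0.83)) = -5.29 + (-0.21638)·(-3.63) = -4.5045.

-4.5045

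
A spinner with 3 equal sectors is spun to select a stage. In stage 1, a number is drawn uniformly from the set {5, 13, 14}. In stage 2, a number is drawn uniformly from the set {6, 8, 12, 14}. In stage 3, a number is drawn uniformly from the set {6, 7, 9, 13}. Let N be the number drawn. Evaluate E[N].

E[N | stage 1] = (5+13+14)/3 = 32/3.
E[N | stage 2] = (6+8+12+14)/4 = 10.
E[N | stage 3] = (6+7+9+13)/4 = 35/4.
E[N] = (1/3)·(32/3) + (1/3)·(10) + (1/3)·(35/4) = 353/36.

353/36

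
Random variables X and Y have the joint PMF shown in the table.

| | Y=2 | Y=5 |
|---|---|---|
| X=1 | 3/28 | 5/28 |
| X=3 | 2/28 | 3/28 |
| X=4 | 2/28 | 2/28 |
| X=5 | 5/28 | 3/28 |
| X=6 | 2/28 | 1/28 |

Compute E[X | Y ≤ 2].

P(Y ≤ 2) = 1/2.
Σ X·P over the event = 1·(3/28) + 3·(2/28) + 4·(2/28) + 5·(5/28) + 6·(2/28) = 27/14.
E[X | Y ≤ 2] = (27/14) / (1/2) = 27/7.

27/7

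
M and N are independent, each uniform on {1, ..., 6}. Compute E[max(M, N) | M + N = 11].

Outcomes with M + N = 11: (5,6), (6,5), each with probability 1/36.
E[max(M, N) | M + N = 11] = (6 + 6) / 2 = 6.

6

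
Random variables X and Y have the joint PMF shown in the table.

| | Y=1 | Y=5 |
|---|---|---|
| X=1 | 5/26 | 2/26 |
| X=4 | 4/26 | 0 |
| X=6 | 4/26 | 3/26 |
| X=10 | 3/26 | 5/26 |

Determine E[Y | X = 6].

P(X = 6) = 7/26.
Σ Y·P over the event = 1·(4/26) + 5·(3/26) = 19/26.
E[Y | X = 6] = (19/26) / (7/26) = 19/7.

19/7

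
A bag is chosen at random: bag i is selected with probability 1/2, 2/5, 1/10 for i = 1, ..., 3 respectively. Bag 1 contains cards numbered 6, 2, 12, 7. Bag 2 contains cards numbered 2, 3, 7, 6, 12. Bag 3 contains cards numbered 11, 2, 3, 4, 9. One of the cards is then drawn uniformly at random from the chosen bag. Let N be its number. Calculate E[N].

1271/200

E[N | bag 1] = (6+2+12+7)/4 = 27/4.
E[N | bag 2] = (2+3+7+6+12)/5 = 6.
E[N | bag 3] = (11+2+3+4+9)/5 = 29/5.
By the law of total expectation,
E[N] = (1/2)·(27/4) + (2/5)·(6) + (1/10)·(29/5) = 1271/200.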